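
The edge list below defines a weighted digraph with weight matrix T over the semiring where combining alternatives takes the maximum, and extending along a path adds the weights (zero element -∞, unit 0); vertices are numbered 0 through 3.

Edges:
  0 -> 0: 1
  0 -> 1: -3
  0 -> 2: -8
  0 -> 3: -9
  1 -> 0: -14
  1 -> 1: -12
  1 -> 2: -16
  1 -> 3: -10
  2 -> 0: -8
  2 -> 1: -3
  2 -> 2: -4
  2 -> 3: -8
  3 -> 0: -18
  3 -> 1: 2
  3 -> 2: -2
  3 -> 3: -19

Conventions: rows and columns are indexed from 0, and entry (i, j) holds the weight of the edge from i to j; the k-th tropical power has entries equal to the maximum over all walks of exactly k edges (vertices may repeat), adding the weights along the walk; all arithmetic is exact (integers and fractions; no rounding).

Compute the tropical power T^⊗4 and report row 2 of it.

T^⊗2:
  [2, -2, -7, -8]
  [-13, -8, -12, -22]
  [-7, -6, -8, -12]
  [-10, -5, -6, -8]
T^⊗3:
  [3, -1, -6, -7]
  [-12, -15, -16, -18]
  [-6, -10, -12, -16]
  [-9, -6, -10, -14]
T^⊗4:
  [4, 0, -5, -6]
  [-11, -15, -20, -21]
  [-5, -9, -14, -15]
  [-8, -12, -14, -16]
Answer: row 2 of T^⊗4 = [-5, -9, -14, -15]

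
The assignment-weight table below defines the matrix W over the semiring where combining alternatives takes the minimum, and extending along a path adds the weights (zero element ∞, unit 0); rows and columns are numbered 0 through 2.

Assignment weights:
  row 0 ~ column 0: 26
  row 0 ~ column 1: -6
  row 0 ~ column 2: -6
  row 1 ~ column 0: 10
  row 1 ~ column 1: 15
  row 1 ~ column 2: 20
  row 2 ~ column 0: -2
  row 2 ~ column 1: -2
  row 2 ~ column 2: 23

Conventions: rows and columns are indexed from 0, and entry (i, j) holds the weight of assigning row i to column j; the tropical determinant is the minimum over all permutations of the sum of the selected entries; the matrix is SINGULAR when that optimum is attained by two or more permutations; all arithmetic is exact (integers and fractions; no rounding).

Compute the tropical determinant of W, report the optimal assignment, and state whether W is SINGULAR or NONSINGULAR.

σ = (0, 1, 2): 26 + 15 + 23 = 64
σ = (0, 2, 1): 26 + 20 + (-2) = 44
σ = (1, 0, 2): (-6) + 10 + 23 = 27
σ = (1, 2, 0): (-6) + 20 + (-2) = 12
σ = (2, 0, 1): (-6) + 10 + (-2) = 2
σ = (2, 1, 0): (-6) + 15 + (-2) = 7
Optimal value attained by: σ = (2, 0, 1).
Answer: det⊕(W) = 2; verdict: NONSINGULAR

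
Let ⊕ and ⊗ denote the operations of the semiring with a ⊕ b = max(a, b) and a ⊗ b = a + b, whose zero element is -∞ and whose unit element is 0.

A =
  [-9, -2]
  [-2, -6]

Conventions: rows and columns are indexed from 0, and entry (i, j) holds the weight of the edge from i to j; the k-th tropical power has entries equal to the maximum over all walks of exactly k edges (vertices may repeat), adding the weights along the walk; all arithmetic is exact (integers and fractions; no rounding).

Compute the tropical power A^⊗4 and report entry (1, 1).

A^⊗2:
  [-4, -8]
  [-8, -4]
A^⊗3:
  [-10, -6]
  [-6, -10]
A^⊗4:
  [-8, -12]
  [-12, -8]
Key observation: the optimum is the walk 1->0->1->0->1, with weight (-2) + (-2) + (-2) + (-2) = -8.
Optimal value attained by: walk 1->0->1->0->1.
Answer: (A^⊗4)[1][1] = -8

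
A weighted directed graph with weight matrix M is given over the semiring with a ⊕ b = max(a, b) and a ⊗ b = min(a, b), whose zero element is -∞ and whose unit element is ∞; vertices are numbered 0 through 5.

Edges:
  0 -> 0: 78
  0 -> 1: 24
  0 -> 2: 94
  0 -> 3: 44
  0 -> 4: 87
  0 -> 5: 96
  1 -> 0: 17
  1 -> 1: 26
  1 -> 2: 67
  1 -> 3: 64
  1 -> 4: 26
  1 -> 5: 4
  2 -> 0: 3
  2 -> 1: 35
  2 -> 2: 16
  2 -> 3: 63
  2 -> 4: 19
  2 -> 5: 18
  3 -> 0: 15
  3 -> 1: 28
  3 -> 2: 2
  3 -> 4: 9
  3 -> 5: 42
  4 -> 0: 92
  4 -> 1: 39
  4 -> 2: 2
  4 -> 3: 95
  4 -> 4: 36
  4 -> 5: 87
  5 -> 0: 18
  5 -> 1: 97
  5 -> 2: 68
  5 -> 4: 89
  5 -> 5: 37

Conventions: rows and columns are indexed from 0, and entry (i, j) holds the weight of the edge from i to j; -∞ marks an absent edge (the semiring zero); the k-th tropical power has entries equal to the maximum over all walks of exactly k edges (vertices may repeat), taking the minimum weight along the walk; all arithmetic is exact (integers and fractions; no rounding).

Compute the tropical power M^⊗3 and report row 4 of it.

M^⊗2:
  [87, 96, 78, 87, 89, 87]
  [26, 35, 26, 63, 26, 42]
  [19, 28, 35, 35, 26, 42]
  [18, 42, 42, 28, 42, 37]
  [78, 87, 92, 44, 87, 92]
  [89, 39, 67, 89, 37, 87]
M^⊗3:
  [89, 87, 87, 89, 87, 87]
  [26, 42, 42, 35, 42, 42]
  [26, 42, 42, 35, 42, 37]
  [42, 39, 42, 42, 37, 42]
  [87, 92, 78, 87, 89, 87]
  [78, 87, 89, 63, 87, 89]
Answer: row 4 of M^⊗3 = [87, 92, 78, 87, 89, 87]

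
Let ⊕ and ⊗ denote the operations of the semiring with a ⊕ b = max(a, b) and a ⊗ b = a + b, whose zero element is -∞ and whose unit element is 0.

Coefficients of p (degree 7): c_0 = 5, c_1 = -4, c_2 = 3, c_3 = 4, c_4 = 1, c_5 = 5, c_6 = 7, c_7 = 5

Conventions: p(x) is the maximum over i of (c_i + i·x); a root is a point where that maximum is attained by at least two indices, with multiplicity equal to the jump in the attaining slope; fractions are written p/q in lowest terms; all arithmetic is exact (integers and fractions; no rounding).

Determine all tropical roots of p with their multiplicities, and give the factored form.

hull edge (i=0, c=5) to (i=6, c=7): slope 1/3, span 6
hull edge (i=6, c=7) to (i=7, c=5): slope -2, span 1
Factored form: p(x) = 5 ⊗ (x ⊕ (-1/3)) ⊗ (x ⊕ (-1/3)) ⊗ (x ⊕ (-1/3)) ⊗ (x ⊕ (-1/3)) ⊗ (x ⊕ (-1/3)) ⊗ (x ⊕ (-1/3)) ⊗ (x ⊕ 2)
Answer: roots = -1/3 (mult 6), 2 (mult 1)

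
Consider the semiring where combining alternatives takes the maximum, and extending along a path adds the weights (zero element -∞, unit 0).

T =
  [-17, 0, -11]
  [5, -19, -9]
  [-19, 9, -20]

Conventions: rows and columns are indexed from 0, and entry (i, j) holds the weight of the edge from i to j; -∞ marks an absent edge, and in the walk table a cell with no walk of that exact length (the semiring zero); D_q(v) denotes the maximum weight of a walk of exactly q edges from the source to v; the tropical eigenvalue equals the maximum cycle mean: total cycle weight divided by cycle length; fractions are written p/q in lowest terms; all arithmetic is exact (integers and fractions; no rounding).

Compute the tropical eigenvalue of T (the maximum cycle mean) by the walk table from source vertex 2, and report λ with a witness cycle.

q=0: [-∞, -∞, 0]
q=1: [-19, 9, -20]
q=2: [14, -10, 0]
q=3: [-3, 14, 3]
Optimal cycle mean attained by: cycle 0->1->0, total 0 + 5, length 2.
Answer: λ = 5/2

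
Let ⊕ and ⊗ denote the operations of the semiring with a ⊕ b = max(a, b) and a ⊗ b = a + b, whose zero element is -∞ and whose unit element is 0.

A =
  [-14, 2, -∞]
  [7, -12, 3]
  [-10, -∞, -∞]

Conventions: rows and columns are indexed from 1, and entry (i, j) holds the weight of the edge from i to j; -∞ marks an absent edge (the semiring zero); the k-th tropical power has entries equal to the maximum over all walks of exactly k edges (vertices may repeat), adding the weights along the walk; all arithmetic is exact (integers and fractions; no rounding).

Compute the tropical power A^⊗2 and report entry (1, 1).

A^⊗2:
  [9, -10, 5]
  [-5, 9, -9]
  [-24, -8, -∞]
Key observation: the optimum is the walk 1->2->1, with weight 2 + 7 = 9.
Optimal value attained by: walk 1->2->1.
Answer: (A^⊗2)[1][1] = 9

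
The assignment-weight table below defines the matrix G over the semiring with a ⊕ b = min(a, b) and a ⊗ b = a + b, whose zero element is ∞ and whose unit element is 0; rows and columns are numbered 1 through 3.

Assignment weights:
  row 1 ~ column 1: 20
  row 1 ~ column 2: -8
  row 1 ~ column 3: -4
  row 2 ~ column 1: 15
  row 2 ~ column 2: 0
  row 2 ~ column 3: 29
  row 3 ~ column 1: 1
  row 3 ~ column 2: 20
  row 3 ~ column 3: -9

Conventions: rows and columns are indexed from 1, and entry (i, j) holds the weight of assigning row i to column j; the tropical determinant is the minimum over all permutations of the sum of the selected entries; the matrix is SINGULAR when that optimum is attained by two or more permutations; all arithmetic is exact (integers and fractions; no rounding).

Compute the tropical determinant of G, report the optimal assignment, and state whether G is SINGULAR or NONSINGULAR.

σ = (1, 2, 3): 20 + 0 + (-9) = 11
σ = (1, 3, 2): 20 + 29 + 20 = 69
σ = (2, 1, 3): (-8) + 15 + (-9) = -2
σ = (2, 3, 1): (-8) + 29 + 1 = 22
σ = (3, 1, 2): (-4) + 15 + 20 = 31
σ = (3, 2, 1): (-4) + 0 + 1 = -3
Optimal value attained by: σ = (3, 2, 1).
Answer: det⊕(G) = -3; verdict: NONSINGULAR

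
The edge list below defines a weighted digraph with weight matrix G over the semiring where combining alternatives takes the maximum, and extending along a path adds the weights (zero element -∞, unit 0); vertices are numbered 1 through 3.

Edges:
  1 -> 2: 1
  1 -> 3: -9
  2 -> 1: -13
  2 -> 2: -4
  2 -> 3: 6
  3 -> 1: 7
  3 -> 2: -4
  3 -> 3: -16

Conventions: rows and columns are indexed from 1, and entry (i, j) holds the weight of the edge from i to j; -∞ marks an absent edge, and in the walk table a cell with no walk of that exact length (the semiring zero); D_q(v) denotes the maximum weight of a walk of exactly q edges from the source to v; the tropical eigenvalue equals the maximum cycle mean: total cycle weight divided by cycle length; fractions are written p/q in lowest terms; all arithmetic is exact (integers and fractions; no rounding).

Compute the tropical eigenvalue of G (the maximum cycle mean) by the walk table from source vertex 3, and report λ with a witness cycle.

q=0: [-∞, -∞, 0]
q=1: [7, -4, -16]
q=2: [-9, 8, 2]
q=3: [9, 4, 14]
Optimal cycle mean attained by: cycle 1->2->3->1, total 1 + 6 + 7, length 3.
Answer: λ = 14/3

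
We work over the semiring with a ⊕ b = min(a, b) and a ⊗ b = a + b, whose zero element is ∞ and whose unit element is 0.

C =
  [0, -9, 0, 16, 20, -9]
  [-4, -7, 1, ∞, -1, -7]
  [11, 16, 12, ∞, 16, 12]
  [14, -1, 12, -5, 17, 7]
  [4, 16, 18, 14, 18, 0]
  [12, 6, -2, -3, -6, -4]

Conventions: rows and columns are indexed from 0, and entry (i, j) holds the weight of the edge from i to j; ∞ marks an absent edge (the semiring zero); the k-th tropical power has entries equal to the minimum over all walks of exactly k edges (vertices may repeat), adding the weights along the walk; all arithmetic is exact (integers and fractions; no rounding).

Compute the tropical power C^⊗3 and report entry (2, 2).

C^⊗2:
  [-13, -16, -11, -12, -15, -16]
  [-11, -14, -9, -10, -13, -14]
  [11, 2, 10, 9, 6, 2]
  [-5, -8, 0, -10, -2, -8]
  [4, -5, -2, -3, -6, -5]
  [-2, -4, -6, -8, -10, -8]
C^⊗3:
  [-20, -23, -18, -19, -22, -23]
  [-18, -21, -16, -17, -20, -21]
  [-2, -5, 0, -1, -4, -5]
  [-12, -15, -10, -15, -14, -15]
  [-9, -12, -7, -8, -11, -12]
  [-8, -11, -10, -13, -14, -12]
Key observation: the optimum is the walk 2->0->5->2, with weight 11 + (-9) + (-2) = 0.
Optimal value attained by: walk 2->0->5->2.
Answer: (C^⊗3)[2][2] = 0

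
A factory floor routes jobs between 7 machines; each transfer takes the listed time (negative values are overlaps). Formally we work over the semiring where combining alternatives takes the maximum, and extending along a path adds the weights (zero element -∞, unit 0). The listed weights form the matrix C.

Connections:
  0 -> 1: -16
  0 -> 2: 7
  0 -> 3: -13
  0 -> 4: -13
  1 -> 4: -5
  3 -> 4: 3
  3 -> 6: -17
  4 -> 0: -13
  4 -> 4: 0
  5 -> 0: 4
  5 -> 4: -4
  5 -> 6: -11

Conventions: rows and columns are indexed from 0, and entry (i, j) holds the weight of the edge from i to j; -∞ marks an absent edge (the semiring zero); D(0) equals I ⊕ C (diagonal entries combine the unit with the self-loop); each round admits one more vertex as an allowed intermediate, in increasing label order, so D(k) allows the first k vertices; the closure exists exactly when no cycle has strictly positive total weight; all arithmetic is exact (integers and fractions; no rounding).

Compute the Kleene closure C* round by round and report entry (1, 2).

D(0):
  [0, -16, 7, -13, -13, -∞, -∞]
  [-∞, 0, -∞, -∞, -5, -∞, -∞]
  [-∞, -∞, 0, -∞, -∞, -∞, -∞]
  [-∞, -∞, -∞, 0, 3, -∞, -17]
  [-13, -∞, -∞, -∞, 0, -∞, -∞]
  [4, -∞, -∞, -∞, -4, 0, -11]
  [-∞, -∞, -∞, -∞, -∞, -∞, 0]
D(1):
  [0, -16, 7, -13, -13, -∞, -∞]
  [-∞, 0, -∞, -∞, -5, -∞, -∞]
  [-∞, -∞, 0, -∞, -∞, -∞, -∞]
  [-∞, -∞, -∞, 0, 3, -∞, -17]
  [-13, -29, -6, -26, 0, -∞, -∞]
  [4, -12, 11, -9, -4, 0, -11]
  [-∞, -∞, -∞, -∞, -∞, -∞, 0]
D(2):
  [0, -16, 7, -13, -13, -∞, -∞]
  [-∞, 0, -∞, -∞, -5, -∞, -∞]
  [-∞, -∞, 0, -∞, -∞, -∞, -∞]
  [-∞, -∞, -∞, 0, 3, -∞, -17]
  [-13, -29, -6, -26, 0, -∞, -∞]
  [4, -12, 11, -9, -4, 0, -11]
  [-∞, -∞, -∞, -∞, -∞, -∞, 0]
D(3):
  [0, -16, 7, -13, -13, -∞, -∞]
  [-∞, 0, -∞, -∞, -5, -∞, -∞]
  [-∞, -∞, 0, -∞, -∞, -∞, -∞]
  [-∞, -∞, -∞, 0, 3, -∞, -17]
  [-13, -29, -6, -26, 0, -∞, -∞]
  [4, -12, 11, -9, -4, 0, -11]
  [-∞, -∞, -∞, -∞, -∞, -∞, 0]
D(4):
  [0, -16, 7, -13, -10, -∞, -30]
  [-∞, 0, -∞, -∞, -5, -∞, -∞]
  [-∞, -∞, 0, -∞, -∞, -∞, -∞]
  [-∞, -∞, -∞, 0, 3, -∞, -17]
  [-13, -29, -6, -26, 0, -∞, -43]
  [4, -12, 11, -9, -4, 0, -11]
  [-∞, -∞, -∞, -∞, -∞, -∞, 0]
D(5):
  [0, -16, 7, -13, -10, -∞, -30]
  [-18, 0, -11, -31, -5, -∞, -48]
  [-∞, -∞, 0, -∞, -∞, -∞, -∞]
  [-10, -26, -3, 0, 3, -∞, -17]
  [-13, -29, -6, -26, 0, -∞, -43]
  [4, -12, 11, -9, -4, 0, -11]
  [-∞, -∞, -∞, -∞, -∞, -∞, 0]
D(6):
  [0, -16, 7, -13, -10, -∞, -30]
  [-18, 0, -11, -31, -5, -∞, -48]
  [-∞, -∞, 0, -∞, -∞, -∞, -∞]
  [-10, -26, -3, 0, 3, -∞, -17]
  [-13, -29, -6, -26, 0, -∞, -43]
  [4, -12, 11, -9, -4, 0, -11]
  [-∞, -∞, -∞, -∞, -∞, -∞, 0]
D(7):
  [0, -16, 7, -13, -10, -∞, -30]
  [-18, 0, -11, -31, -5, -∞, -48]
  [-∞, -∞, 0, -∞, -∞, -∞, -∞]
  [-10, -26, -3, 0, 3, -∞, -17]
  [-13, -29, -6, -26, 0, -∞, -43]
  [4, -12, 11, -9, -4, 0, -11]
  [-∞, -∞, -∞, -∞, -∞, -∞, 0]
Answer: C*[1][2] = -11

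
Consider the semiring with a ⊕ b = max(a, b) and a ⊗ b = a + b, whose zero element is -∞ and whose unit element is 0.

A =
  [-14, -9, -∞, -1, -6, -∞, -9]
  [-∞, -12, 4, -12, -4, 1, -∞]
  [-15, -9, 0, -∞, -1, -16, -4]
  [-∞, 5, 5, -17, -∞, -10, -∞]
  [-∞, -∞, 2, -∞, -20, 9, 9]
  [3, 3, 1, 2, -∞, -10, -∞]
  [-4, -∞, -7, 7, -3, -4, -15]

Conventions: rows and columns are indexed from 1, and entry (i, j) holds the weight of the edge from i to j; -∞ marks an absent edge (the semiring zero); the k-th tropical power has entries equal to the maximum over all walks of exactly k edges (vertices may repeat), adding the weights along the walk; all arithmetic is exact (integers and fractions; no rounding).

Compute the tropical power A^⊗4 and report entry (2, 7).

A^⊗2:
  [-13, 4, 4, -2, -12, 3, 3]
  [4, 4, 4, 3, 3, 5, 5]
  [-8, -9, 1, 3, -1, 8, 8]
  [-7, -4, 9, -7, 4, 6, 1]
  [12, 12, 10, 16, 6, 5, -2]
  [-7, 7, 7, 2, 0, 4, -3]
  [-1, 12, 12, -2, -8, 6, 6]
A^⊗3:
  [6, 6, 8, 10, 3, 5, 0]
  [8, 8, 8, 12, 3, 12, 12]
  [11, 11, 9, 15, 5, 8, 8]
  [9, 9, 9, 8, 8, 13, 13]
  [8, 21, 21, 11, 9, 15, 15]
  [7, 7, 11, 6, 6, 9, 9]
  [9, 9, 16, 13, 11, 13, 8]
A^⊗4:
  [8, 15, 15, 7, 7, 12, 12]
  [15, 17, 17, 19, 9, 12, 12]
  [11, 20, 20, 15, 8, 14, 14]
  [16, 16, 14, 20, 10, 17, 17]
  [18, 18, 25, 22, 20, 22, 18]
  [12, 12, 11, 16, 10, 15, 15]
  [16, 18, 18, 15, 15, 20, 20]
Key observation: the optimum is the walk 2->3->3->5->7, with weight 4 + 0 + (-1) + 9 = 12.
Optimal value attained by: walk 2->3->3->5->7.
Answer: (A^⊗4)[2][7] = 12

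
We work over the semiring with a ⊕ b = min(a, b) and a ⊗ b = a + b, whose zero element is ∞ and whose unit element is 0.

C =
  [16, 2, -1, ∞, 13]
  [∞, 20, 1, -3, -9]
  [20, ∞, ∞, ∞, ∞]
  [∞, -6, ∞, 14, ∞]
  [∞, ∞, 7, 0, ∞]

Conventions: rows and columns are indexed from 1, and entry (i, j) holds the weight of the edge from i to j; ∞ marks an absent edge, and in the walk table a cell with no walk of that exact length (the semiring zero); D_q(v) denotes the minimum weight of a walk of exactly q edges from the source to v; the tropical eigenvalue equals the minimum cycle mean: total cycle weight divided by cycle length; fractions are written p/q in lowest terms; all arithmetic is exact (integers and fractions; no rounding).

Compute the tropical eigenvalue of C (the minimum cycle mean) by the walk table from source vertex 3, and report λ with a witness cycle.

q=0: [∞, ∞, 0, ∞, ∞]
q=1: [20, ∞, ∞, ∞, ∞]
q=2: [36, 22, 19, ∞, 33]
q=3: [39, 38, 23, 19, 13]
q=4: [43, 13, 20, 13, 29]
q=5: [40, 7, 14, 10, 4]
Optimal cycle mean attained by: cycle 2->5->4->2, total (-9) + 0 + (-6), length 3.
Answer: λ = -5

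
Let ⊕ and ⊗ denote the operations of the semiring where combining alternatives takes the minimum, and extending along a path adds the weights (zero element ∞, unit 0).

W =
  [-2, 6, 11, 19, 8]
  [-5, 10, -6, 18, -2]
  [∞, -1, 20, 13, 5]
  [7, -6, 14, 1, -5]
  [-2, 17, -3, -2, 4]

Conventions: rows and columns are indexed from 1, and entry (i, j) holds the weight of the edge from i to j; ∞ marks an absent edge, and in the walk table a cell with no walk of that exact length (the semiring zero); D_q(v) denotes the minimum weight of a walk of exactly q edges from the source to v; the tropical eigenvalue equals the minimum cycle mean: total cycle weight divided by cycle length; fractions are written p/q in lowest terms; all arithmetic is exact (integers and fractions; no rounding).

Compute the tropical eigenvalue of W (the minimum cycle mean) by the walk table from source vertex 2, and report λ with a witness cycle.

q=0: [∞, 0, ∞, ∞, ∞]
q=1: [-5, 10, -6, 18, -2]
q=2: [-7, -7, -5, -4, -1]
q=3: [-12, -10, -13, -3, -9]
q=4: [-15, -14, -16, -11, -12]
q=5: [-19, -17, -20, -14, -16]
Optimal cycle mean attained by: cycle 2->3->2, total (-6) + (-1), length 2.
Answer: λ = -7/2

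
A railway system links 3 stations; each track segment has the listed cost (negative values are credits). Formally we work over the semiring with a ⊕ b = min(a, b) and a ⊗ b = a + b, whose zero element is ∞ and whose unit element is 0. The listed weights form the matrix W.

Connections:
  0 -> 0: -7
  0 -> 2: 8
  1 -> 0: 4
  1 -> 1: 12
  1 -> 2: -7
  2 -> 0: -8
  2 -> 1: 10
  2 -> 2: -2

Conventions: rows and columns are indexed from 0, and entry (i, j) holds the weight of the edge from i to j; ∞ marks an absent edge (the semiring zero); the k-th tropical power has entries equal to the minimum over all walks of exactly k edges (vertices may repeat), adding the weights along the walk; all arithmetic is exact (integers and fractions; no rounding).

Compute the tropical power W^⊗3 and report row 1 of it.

W^⊗2:
  [-14, 18, 1]
  [-15, 3, -9]
  [-15, 8, -4]
W^⊗3:
  [-21, 11, -6]
  [-22, 1, -11]
  [-22, 6, -7]
Answer: row 1 of W^⊗3 = [-22, 1, -11]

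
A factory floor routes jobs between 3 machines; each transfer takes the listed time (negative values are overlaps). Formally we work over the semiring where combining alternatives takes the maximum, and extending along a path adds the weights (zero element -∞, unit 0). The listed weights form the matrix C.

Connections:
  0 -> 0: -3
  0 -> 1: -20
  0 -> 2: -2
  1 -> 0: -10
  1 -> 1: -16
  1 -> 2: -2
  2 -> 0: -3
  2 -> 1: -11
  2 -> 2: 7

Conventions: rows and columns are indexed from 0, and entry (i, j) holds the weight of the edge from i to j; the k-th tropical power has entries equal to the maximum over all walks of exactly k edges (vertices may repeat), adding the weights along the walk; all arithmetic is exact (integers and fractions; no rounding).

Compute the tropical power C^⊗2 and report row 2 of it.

C^⊗2:
  [-5, -13, 5]
  [-5, -13, 5]
  [4, -4, 14]
Answer: row 2 of C^⊗2 = [4, -4, 14]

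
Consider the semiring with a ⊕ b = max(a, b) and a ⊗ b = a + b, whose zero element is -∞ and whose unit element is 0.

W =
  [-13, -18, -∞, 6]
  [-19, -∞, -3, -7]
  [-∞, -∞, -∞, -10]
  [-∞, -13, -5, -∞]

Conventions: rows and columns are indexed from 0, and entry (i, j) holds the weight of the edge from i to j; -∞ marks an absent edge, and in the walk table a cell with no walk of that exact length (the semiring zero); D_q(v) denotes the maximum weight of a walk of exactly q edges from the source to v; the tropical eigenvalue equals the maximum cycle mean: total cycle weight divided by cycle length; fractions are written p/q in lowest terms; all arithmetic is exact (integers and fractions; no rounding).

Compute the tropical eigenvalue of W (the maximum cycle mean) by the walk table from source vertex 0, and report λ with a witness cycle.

q=0: [0, -∞, -∞, -∞]
q=1: [-13, -18, -∞, 6]
q=2: [-26, -7, 1, -7]
q=3: [-26, -20, -10, -9]
q=4: [-39, -22, -14, -20]
Optimal cycle mean attained by: cycle 2->3->2, total (-10) + (-5), length 2.
Answer: λ = -15/2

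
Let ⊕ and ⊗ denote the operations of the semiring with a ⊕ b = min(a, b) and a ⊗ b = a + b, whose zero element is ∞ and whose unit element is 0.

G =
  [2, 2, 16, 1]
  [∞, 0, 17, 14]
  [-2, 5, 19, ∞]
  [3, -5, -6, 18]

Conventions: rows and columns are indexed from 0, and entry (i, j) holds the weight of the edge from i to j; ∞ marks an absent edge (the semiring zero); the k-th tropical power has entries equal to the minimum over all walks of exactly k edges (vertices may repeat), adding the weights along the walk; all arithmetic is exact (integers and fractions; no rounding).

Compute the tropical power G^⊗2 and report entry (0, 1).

G^⊗2:
  [4, -4, -5, 3]
  [15, 0, 8, 14]
  [0, 0, 14, -1]
  [-8, -5, 12, 4]
Key observation: the optimum is the walk 0->3->1, with weight 1 + (-5) = -4.
Optimal value attained by: walk 0->3->1.
Answer: (G^⊗2)[0][1] = -4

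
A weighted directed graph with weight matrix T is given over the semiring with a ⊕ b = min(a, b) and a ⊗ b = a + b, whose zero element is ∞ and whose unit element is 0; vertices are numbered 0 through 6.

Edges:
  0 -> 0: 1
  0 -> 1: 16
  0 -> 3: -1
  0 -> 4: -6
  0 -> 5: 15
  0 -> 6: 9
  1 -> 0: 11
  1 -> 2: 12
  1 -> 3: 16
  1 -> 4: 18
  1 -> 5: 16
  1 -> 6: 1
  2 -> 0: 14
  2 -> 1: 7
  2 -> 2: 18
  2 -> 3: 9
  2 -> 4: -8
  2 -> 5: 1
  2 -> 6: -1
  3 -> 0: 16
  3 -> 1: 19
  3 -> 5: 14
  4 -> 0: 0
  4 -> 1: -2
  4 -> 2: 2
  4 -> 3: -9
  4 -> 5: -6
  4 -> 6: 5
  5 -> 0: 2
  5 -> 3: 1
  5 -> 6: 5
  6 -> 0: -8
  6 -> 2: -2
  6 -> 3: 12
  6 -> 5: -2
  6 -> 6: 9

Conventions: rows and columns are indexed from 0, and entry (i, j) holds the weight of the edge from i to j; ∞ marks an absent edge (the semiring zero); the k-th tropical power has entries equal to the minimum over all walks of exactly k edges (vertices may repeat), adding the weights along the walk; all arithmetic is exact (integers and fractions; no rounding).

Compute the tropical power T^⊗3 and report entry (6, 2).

T^⊗2:
  [-6, -8, -4, -15, -5, -12, -1]
  [-7, 16, -1, 9, 4, -1, 10]
  [-9, -10, -6, -17, 8, -14, -3]
  [16, 32, 31, 15, 10, 31, 19]
  [-4, 9, 3, -5, -6, 3, -1]
  [-3, 18, 3, 1, -4, 3, 11]
  [-7, 5, 7, -9, -14, -1, -3]
T^⊗3:
  [-10, -7, -3, -14, -12, -11, -7]
  [-6, 2, 6, -8, -13, -2, -2]
  [-12, 1, -5, -13, -15, -5, -9]
  [10, 8, 12, 1, 10, 4, 15]
  [-9, -8, -4, -15, -10, -12, -1]
  [-4, -6, -2, -13, -9, -10, 1]
  [-14, -16, -12, -23, -13, -20, -9]
Key observation: the optimum is the walk 6->0->4->2, with weight (-8) + (-6) + 2 = -12.
Optimal value attained by: walk 6->0->4->2.
Answer: (T^⊗3)[6][2] = -12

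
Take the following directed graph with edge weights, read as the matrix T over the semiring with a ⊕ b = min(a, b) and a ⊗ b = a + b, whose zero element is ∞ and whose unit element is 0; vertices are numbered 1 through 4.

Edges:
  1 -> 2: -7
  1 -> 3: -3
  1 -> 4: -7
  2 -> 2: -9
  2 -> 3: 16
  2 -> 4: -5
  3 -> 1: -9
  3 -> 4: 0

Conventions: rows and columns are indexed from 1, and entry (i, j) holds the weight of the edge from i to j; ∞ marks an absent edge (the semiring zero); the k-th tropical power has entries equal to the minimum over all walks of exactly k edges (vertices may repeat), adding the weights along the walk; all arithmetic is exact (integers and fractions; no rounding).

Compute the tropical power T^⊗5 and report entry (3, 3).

T^⊗2:
  [-12, -16, 9, -12]
  [7, -18, 7, -14]
  [∞, -16, -12, -16]
  [∞, ∞, ∞, ∞]
T^⊗3:
  [0, -25, -15, -21]
  [-2, -27, -2, -23]
  [-21, -25, 0, -21]
  [∞, ∞, ∞, ∞]
T^⊗4:
  [-24, -34, -9, -30]
  [-11, -36, -11, -32]
  [-9, -34, -24, -30]
  [∞, ∞, ∞, ∞]
T^⊗5:
  [-18, -43, -27, -39]
  [-20, -45, -20, -41]
  [-33, -43, -18, -39]
  [∞, ∞, ∞, ∞]
Key observation: the optimum is the walk 3->1->2->2->2->3, with weight (-9) + (-7) + (-9) + (-9) + 16 = -18.
Optimal value attained by: walk 3->1->2->2->2->3.
Answer: (T^⊗5)[3][3] = -18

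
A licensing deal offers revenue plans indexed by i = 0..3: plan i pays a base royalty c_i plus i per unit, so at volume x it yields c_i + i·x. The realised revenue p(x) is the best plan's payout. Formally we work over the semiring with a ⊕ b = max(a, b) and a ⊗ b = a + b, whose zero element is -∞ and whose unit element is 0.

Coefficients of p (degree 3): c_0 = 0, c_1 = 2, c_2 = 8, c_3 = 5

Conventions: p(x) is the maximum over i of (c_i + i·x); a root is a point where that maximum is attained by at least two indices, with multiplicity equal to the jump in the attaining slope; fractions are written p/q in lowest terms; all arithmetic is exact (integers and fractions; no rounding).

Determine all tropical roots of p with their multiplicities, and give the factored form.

hull edge (i=0, c=0) to (i=2, c=8): slope 4, span 2
hull edge (i=2, c=8) to (i=3, c=5): slope -3, span 1
Factored form: p(x) = 5 ⊗ (x ⊕ (-4)) ⊗ (x ⊕ (-4)) ⊗ (x ⊕ 3)
Answer: roots = -4 (mult 2), 3 (mult 1)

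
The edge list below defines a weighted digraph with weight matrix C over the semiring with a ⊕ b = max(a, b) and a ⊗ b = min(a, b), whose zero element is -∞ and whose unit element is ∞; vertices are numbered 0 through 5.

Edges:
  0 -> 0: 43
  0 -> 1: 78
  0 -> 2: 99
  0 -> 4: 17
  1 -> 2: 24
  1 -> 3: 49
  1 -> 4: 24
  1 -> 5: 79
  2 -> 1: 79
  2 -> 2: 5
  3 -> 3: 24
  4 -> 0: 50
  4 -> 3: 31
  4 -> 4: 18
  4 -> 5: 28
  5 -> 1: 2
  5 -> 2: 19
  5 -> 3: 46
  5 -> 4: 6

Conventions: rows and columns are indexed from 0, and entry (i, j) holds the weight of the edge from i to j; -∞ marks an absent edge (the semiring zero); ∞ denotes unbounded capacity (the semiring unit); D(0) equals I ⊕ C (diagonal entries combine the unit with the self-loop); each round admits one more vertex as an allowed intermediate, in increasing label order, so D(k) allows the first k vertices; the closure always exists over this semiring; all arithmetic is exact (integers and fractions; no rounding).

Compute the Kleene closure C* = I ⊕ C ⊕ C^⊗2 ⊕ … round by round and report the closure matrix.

D(0):
  [∞, 78, 99, -∞, 17, -∞]
  [-∞, ∞, 24, 49, 24, 79]
  [-∞, 79, ∞, -∞, -∞, -∞]
  [-∞, -∞, -∞, ∞, -∞, -∞]
  [50, -∞, -∞, 31, ∞, 28]
  [-∞, 2, 19, 46, 6, ∞]
D(1):
  [∞, 78, 99, -∞, 17, -∞]
  [-∞, ∞, 24, 49, 24, 79]
  [-∞, 79, ∞, -∞, -∞, -∞]
  [-∞, -∞, -∞, ∞, -∞, -∞]
  [50, 50, 50, 31, ∞, 28]
  [-∞, 2, 19, 46, 6, ∞]
D(2):
  [∞, 78, 99, 49, 24, 78]
  [-∞, ∞, 24, 49, 24, 79]
  [-∞, 79, ∞, 49, 24, 79]
  [-∞, -∞, -∞, ∞, -∞, -∞]
  [50, 50, 50, 49, ∞, 50]
  [-∞, 2, 19, 46, 6, ∞]
D(3):
  [∞, 79, 99, 49, 24, 79]
  [-∞, ∞, 24, 49, 24, 79]
  [-∞, 79, ∞, 49, 24, 79]
  [-∞, -∞, -∞, ∞, -∞, -∞]
  [50, 50, 50, 49, ∞, 50]
  [-∞, 19, 19, 46, 19, ∞]
D(4):
  [∞, 79, 99, 49, 24, 79]
  [-∞, ∞, 24, 49, 24, 79]
  [-∞, 79, ∞, 49, 24, 79]
  [-∞, -∞, -∞, ∞, -∞, -∞]
  [50, 50, 50, 49, ∞, 50]
  [-∞, 19, 19, 46, 19, ∞]
D(5):
  [∞, 79, 99, 49, 24, 79]
  [24, ∞, 24, 49, 24, 79]
  [24, 79, ∞, 49, 24, 79]
  [-∞, -∞, -∞, ∞, -∞, -∞]
  [50, 50, 50, 49, ∞, 50]
  [19, 19, 19, 46, 19, ∞]
D(6):
  [∞, 79, 99, 49, 24, 79]
  [24, ∞, 24, 49, 24, 79]
  [24, 79, ∞, 49, 24, 79]
  [-∞, -∞, -∞, ∞, -∞, -∞]
  [50, 50, 50, 49, ∞, 50]
  [19, 19, 19, 46, 19, ∞]
Answer: C* = [[∞, 79, 99, 49, 24, 79], [24, ∞, 24, 49, 24, 79], [24, 79, ∞, 49, 24, 79], [-∞, -∞, -∞, ∞, -∞, -∞], [50, 50, 50, 49, ∞, 50], [19, 19, 19, 46, 19, ∞]]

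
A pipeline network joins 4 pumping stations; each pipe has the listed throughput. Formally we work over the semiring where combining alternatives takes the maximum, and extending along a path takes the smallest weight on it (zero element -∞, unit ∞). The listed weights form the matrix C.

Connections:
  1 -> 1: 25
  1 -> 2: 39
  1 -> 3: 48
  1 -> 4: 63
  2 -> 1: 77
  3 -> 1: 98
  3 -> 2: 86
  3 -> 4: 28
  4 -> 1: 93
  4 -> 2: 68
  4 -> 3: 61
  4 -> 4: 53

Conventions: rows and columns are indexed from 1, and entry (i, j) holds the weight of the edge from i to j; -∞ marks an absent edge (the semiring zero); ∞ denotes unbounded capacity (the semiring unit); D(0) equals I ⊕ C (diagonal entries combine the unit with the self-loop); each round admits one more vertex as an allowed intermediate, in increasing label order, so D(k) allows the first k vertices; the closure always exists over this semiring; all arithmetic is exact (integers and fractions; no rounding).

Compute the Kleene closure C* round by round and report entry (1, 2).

D(0):
  [∞, 39, 48, 63]
  [77, ∞, -∞, -∞]
  [98, 86, ∞, 28]
  [93, 68, 61, ∞]
D(1):
  [∞, 39, 48, 63]
  [77, ∞, 48, 63]
  [98, 86, ∞, 63]
  [93, 68, 61, ∞]
D(2):
  [∞, 39, 48, 63]
  [77, ∞, 48, 63]
  [98, 86, ∞, 63]
  [93, 68, 61, ∞]
D(3):
  [∞, 48, 48, 63]
  [77, ∞, 48, 63]
  [98, 86, ∞, 63]
  [93, 68, 61, ∞]
D(4):
  [∞, 63, 61, 63]
  [77, ∞, 61, 63]
  [98, 86, ∞, 63]
  [93, 68, 61, ∞]
Answer: C*[1][2] = 63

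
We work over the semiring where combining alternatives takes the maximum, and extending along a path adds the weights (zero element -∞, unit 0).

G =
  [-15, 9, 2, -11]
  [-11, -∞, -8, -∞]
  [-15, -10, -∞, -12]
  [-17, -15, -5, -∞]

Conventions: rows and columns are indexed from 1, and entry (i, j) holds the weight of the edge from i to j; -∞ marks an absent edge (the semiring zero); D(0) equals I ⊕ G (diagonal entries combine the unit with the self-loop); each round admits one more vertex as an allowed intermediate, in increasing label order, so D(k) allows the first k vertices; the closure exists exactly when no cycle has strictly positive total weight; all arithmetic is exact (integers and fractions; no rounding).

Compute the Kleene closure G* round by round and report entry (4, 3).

D(0):
  [0, 9, 2, -11]
  [-11, 0, -8, -∞]
  [-15, -10, 0, -12]
  [-17, -15, -5, 0]
D(1):
  [0, 9, 2, -11]
  [-11, 0, -8, -22]
  [-15, -6, 0, -12]
  [-17, -8, -5, 0]
D(2):
  [0, 9, 2, -11]
  [-11, 0, -8, -22]
  [-15, -6, 0, -12]
  [-17, -8, -5, 0]
D(3):
  [0, 9, 2, -10]
  [-11, 0, -8, -20]
  [-15, -6, 0, -12]
  [-17, -8, -5, 0]
D(4):
  [0, 9, 2, -10]
  [-11, 0, -8, -20]
  [-15, -6, 0, -12]
  [-17, -8, -5, 0]
Answer: G*[4][3] = -5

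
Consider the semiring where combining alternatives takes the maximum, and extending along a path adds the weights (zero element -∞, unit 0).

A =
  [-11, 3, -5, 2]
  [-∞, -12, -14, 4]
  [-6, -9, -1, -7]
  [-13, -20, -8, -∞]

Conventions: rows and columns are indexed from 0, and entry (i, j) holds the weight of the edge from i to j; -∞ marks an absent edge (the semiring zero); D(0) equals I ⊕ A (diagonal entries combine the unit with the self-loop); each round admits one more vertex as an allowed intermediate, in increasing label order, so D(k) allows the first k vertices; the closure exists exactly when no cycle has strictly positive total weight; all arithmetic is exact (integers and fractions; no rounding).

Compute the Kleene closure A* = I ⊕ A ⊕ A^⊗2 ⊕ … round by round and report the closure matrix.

D(0):
  [0, 3, -5, 2]
  [-∞, 0, -14, 4]
  [-6, -9, 0, -7]
  [-13, -20, -8, 0]
D(1):
  [0, 3, -5, 2]
  [-∞, 0, -14, 4]
  [-6, -3, 0, -4]
  [-13, -10, -8, 0]
D(2):
  [0, 3, -5, 7]
  [-∞, 0, -14, 4]
  [-6, -3, 0, 1]
  [-13, -10, -8, 0]
D(3):
  [0, 3, -5, 7]
  [-20, 0, -14, 4]
  [-6, -3, 0, 1]
  [-13, -10, -8, 0]
D(4):
  [0, 3, -1, 7]
  [-9, 0, -4, 4]
  [-6, -3, 0, 1]
  [-13, -10, -8, 0]
Answer: A* = [[0, 3, -1, 7], [-9, 0, -4, 4], [-6, -3, 0, 1], [-13, -10, -8, 0]]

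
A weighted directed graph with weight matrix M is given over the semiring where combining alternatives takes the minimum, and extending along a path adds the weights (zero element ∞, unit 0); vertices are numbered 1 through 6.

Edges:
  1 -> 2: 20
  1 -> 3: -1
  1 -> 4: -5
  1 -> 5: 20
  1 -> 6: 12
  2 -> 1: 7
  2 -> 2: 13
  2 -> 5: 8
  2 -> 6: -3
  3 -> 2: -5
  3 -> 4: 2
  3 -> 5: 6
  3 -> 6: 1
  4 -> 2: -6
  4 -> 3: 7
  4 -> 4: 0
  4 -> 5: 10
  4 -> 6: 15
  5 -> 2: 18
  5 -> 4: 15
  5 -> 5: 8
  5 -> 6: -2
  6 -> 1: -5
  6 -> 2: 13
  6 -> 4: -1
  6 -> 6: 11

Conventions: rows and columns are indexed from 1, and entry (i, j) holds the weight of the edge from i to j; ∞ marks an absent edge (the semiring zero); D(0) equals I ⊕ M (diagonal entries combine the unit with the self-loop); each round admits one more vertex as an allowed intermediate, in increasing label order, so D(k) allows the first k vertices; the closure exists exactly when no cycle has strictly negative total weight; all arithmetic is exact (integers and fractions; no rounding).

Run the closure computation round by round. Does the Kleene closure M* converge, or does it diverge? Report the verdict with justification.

D(0):
  [0, 20, -1, -5, 20, 12]
  [7, 0, ∞, ∞, 8, -3]
  [∞, -5, 0, 2, 6, 1]
  [∞, -6, 7, 0, 10, 15]
  [∞, 18, ∞, 15, 0, -2]
  [-5, 13, ∞, -1, ∞, 0]
D(1):
  [0, 20, -1, -5, 20, 12]
  [7, 0, 6, 2, 8, -3]
  [∞, -5, 0, 2, 6, 1]
  [∞, -6, 7, 0, 10, 15]
  [∞, 18, ∞, 15, 0, -2]
  [-5, 13, -6, -10, 15, 0]
Detection: at round 2, diagonal entry (4, 4) turns strictly negative.
Key observation: the cycle 4->2->1->4 has total weight (-6) + 7 + (-5), which is strictly negative.
Answer: DIVERGES — negative cycle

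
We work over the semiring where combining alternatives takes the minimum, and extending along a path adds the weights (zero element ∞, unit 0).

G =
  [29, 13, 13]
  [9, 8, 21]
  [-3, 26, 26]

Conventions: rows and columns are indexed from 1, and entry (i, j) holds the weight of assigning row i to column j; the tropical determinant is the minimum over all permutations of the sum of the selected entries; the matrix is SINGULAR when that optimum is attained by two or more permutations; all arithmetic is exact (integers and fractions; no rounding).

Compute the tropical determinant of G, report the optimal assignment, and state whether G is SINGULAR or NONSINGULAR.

σ = (1, 2, 3): 29 + 8 + 26 = 63
σ = (1, 3, 2): 29 + 21 + 26 = 76
σ = (2, 1, 3): 13 + 9 + 26 = 48
σ = (2, 3, 1): 13 + 21 + (-3) = 31
σ = (3, 1, 2): 13 + 9 + 26 = 48
σ = (3, 2, 1): 13 + 8 + (-3) = 18
Optimal value attained by: σ = (3, 2, 1).
Answer: det⊕(G) = 18; verdict: NONSINGULAR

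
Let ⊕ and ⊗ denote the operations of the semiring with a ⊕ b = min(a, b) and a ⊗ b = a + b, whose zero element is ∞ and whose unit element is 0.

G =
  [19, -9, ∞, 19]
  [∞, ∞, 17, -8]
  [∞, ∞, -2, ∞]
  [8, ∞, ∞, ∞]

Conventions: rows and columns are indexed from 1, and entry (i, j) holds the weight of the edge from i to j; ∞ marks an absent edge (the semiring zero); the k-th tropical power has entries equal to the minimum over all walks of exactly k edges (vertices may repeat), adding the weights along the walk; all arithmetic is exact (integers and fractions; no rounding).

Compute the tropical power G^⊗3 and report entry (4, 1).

G^⊗2:
  [27, 10, 8, -17]
  [0, ∞, 15, ∞]
  [∞, ∞, -4, ∞]
  [27, -1, ∞, 27]
G^⊗3:
  [-9, 18, 6, 2]
  [19, -9, 13, 19]
  [∞, ∞, -6, ∞]
  [35, 18, 16, -9]
Key observation: the optimum is the walk 4->1->4->1, with weight 8 + 19 + 8 = 35.
Optimal value attained by: walk 4->1->4->1.
Answer: (G^⊗3)[4][1] = 35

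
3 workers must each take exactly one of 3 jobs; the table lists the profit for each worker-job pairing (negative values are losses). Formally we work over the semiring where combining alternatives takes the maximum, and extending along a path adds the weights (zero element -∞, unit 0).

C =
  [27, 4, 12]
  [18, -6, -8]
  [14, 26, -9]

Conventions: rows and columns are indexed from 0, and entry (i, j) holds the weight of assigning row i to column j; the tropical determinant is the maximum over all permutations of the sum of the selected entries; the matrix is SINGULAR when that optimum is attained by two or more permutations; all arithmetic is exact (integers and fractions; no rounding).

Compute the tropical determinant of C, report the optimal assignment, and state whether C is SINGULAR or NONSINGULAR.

σ = (0, 1, 2): 27 + (-6) + (-9) = 12
σ = (0, 2, 1): 27 + (-8) + 26 = 45
σ = (1, 0, 2): 4 + 18 + (-9) = 13
σ = (1, 2, 0): 4 + (-8) + 14 = 10
σ = (2, 0, 1): 12 + 18 + 26 = 56
σ = (2, 1, 0): 12 + (-6) + 14 = 20
Optimal value attained by: σ = (2, 0, 1).
Answer: det⊕(C) = 56; verdict: NONSINGULAR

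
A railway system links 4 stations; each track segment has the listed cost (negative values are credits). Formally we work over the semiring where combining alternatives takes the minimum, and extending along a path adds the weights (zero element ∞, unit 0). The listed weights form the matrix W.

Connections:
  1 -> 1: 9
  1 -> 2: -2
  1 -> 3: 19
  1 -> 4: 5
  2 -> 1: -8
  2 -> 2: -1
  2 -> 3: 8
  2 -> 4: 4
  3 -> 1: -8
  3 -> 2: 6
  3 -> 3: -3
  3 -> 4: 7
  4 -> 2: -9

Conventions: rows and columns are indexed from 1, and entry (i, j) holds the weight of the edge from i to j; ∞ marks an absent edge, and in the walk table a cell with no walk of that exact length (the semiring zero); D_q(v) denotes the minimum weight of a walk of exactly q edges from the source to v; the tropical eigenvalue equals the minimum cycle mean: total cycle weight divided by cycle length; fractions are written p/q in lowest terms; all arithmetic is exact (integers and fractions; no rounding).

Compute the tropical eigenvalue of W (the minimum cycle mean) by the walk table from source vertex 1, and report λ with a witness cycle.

q=0: [0, ∞, ∞, ∞]
q=1: [9, -2, 19, 5]
q=2: [-10, -4, 6, 2]
q=3: [-12, -12, 3, -5]
q=4: [-20, -14, -4, -8]
Optimal cycle mean attained by: cycle 1->2->1, total (-2) + (-8), length 2.
Answer: λ = -5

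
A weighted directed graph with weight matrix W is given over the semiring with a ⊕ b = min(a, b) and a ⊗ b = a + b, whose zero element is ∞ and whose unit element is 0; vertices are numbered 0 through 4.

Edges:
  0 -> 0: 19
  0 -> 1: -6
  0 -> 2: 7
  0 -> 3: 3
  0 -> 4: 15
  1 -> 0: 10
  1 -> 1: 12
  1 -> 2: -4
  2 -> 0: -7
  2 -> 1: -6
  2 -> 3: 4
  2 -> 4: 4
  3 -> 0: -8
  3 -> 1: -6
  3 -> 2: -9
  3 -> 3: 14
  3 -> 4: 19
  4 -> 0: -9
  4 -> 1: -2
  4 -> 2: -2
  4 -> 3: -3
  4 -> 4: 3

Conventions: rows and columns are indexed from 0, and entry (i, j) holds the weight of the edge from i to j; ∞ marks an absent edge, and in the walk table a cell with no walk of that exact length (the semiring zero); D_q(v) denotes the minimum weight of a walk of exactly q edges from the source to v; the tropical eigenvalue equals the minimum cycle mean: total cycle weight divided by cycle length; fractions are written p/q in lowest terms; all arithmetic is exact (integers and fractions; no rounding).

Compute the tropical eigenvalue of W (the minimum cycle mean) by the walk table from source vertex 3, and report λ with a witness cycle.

q=0: [∞, ∞, ∞, 0, ∞]
q=1: [-8, -6, -9, 14, 19]
q=2: [-16, -15, -10, -5, -5]
q=3: [-17, -22, -19, -13, -6]
q=4: [-26, -25, -26, -15, -15]
q=5: [-33, -32, -29, -23, -22]
Optimal cycle mean attained by: cycle 0->1->2->0, total (-6) + (-4) + (-7), length 3.
Answer: λ = -17/3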